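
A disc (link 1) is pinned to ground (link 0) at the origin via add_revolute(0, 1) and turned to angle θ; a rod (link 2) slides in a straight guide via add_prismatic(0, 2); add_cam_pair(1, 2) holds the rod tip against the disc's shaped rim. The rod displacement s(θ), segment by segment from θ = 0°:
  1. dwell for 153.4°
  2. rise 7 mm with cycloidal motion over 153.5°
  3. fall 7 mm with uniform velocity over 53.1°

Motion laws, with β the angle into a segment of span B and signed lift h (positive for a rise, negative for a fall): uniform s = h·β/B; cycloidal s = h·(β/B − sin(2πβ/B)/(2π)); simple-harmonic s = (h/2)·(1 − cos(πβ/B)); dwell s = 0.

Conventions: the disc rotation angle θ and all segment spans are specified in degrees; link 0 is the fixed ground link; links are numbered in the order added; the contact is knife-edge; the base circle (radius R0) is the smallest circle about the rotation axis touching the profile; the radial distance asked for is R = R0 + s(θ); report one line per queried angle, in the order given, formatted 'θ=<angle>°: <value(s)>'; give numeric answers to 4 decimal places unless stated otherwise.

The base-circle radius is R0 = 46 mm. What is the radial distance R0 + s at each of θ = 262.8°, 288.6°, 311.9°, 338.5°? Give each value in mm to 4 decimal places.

segment 1 (0° to 153.4°, dwell): s unchanged at 0.0000
θ = 262.8° falls in segment 2 (153.4° to 306.9°, cycloidal, h = 7): β = 262.8 − 153.4 = 109.4°, B = 153.5°; Δs = 7·(0.7127 − sin(2π·0.7127)/(2π)) = 6.0726; s = 0.0000 + 6.0726 = 6.0726
θ = 288.6° falls in segment 2 (153.4° to 306.9°, cycloidal, h = 7): β = 288.6 − 153.4 = 135.2°, B = 153.5°; Δs = 7·(0.8808 − sin(2π·0.8808)/(2π)) = 6.9241; s = 0.0000 + 6.9241 = 6.9241
segment 2 (153.4° to 306.9°, cycloidal, h = 7) is passed completely: s = 0.0000 + (7) = 7.0000
θ = 311.9° falls in segment 3 (306.9° to 360°, uniform, h = -7): β = 311.9 − 306.9 = 5°, B = 53.1°; Δs = -7·5/53.1 = -0.6591; s = 7.0000 − 0.6591 = 6.3409
θ = 338.5° falls in segment 3 (306.9° to 360°, uniform, h = -7): β = 338.5 − 306.9 = 31.6°, B = 53.1°; Δs = -7·31.6/53.1 = -4.1657; s = 7.0000 − 4.1657 = 2.8343
θ=262.8°: R = R0 + s = 46 + 6.0726 = 52.0726
θ=288.6°: R = R0 + s = 46 + 6.9241 = 52.9241
θ=311.9°: R = R0 + s = 46 + 6.3409 = 52.3409
θ=338.5°: R = R0 + s = 46 + 2.8343 = 48.8343

θ=262.8°: 52.0726
θ=288.6°: 52.9241
θ=311.9°: 52.3409
θ=338.5°: 48.8343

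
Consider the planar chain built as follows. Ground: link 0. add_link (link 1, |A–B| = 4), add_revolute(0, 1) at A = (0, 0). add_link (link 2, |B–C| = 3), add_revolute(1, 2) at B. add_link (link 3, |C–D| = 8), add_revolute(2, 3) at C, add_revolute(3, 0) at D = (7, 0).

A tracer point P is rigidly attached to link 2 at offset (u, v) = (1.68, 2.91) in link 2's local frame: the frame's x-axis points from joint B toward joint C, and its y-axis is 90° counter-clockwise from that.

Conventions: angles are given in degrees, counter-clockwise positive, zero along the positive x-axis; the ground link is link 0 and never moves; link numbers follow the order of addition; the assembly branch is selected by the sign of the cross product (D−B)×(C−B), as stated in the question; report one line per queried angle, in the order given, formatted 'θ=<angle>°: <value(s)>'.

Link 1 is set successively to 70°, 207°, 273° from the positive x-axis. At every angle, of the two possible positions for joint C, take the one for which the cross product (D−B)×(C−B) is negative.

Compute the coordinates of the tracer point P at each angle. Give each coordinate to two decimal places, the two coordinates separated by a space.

A=(0,0), D=(7.00,0)
θ=70°: B = A + 4.00·(cos70°, sin70°) = (1.3681, 3.7588)
θ=70°: |BD| = 6.7710
θ=70°: circle(B,3.00) ∩ circle(D,8.00): a=-0.6759, h=2.9229
θ=70°:   candidates: C₊=(2.4284,6.5651) cross=19.791; C₋=(-0.8167,1.7028) cross=-19.791
θ=70°:   branch - wants cross < 0 → take C=(-0.8167,1.7028) (cross=-19.791)
θ=70°: ex = (C−B)/|BC| = (-0.7283,-0.6853); ey = (0.6853,-0.7283)
θ=70°: P = B + 1.68·ex + 2.91·ey = (2.1389,0.4882)
θ=207°: B = A + 4.00·(cos207°, sin207°) = (-3.5640, -1.8160)
θ=207°: |BD| = 10.7190
θ=207°: circle(B,3.00) ∩ circle(D,8.00): a=2.7939, h=1.0927
θ=207°:   candidates: C₊=(-0.9956,-0.2658) cross=11.712; C₋=(-0.6254,-2.4195) cross=-11.712
θ=207°:   branch - wants cross < 0 → take C=(-0.6254,-2.4195) (cross=-11.712)
θ=207°: ex = (C−B)/|BC| = (0.9796,-0.2012); ey = (0.2012,0.9796)
θ=207°: P = B + 1.68·ex + 2.91·ey = (-1.3330,0.6966)
θ=273°: B = A + 4.00·(cos273°, sin273°) = (0.2093, -3.9945)
θ=273°: |BD| = 7.8784
θ=273°: circle(B,3.00) ∩ circle(D,8.00): a=0.4486, h=2.9663
θ=273°:   candidates: C₊=(-0.9079,-1.2103) cross=23.369; C₋=(2.1000,-6.3238) cross=-23.369
θ=273°:   branch - wants cross < 0 → take C=(2.1000,-6.3238) (cross=-23.369)
θ=273°: ex = (C−B)/|BC| = (0.6302,-0.7764); ey = (0.7764,0.6302)
θ=273°: P = B + 1.68·ex + 2.91·ey = (3.5275,-3.4650)

θ=70°: 2.14 0.49
θ=207°: -1.33 0.70
θ=273°: 3.53 -3.46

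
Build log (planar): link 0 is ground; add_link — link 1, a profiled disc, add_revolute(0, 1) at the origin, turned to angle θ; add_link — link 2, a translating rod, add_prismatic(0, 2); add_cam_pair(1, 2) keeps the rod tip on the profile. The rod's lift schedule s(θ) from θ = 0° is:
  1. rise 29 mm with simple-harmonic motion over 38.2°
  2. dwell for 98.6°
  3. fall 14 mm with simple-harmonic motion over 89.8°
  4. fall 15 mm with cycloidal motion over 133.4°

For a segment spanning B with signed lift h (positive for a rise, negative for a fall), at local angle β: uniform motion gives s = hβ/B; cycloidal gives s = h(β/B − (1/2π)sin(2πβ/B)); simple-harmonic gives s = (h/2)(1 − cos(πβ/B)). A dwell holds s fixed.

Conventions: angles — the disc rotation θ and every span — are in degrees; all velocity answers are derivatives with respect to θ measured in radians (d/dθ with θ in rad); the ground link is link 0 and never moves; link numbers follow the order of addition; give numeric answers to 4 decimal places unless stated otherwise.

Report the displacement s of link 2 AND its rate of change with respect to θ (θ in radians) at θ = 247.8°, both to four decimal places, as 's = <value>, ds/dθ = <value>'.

seg 1 [0°–38.2°] simple-harmonic, h=29: full span → s += 29 → s = 29.0000
seg 2 [38.2°–136.8°] dwell: s stays 29.0000
seg 3 [136.8°–226.6°] simple-harmonic, h=-14: full span → s += -14 → s = 15.0000
seg 4 [226.6°–360°] cycloidal, h=-15: θ=247.8° here. β=21.2, B=133.4. -15·(0.1589 − sin(2π·0.1589)/(2π)) = -0.3768 → s = 14.6232
velocity in seg [226.6°–360°] (cycloidal), θ in radians: β = 21.2° = 0.3700 rad, B = 133.4° = 2.3283 rad; ds/dθ = (h/B)(1 − cos(2πβ/B)) = ((-15)/2.3283)(1 − cos(2π·0.1589)) = -2.953647 mm/rad

s = 14.6232, ds/dθ = -2.9536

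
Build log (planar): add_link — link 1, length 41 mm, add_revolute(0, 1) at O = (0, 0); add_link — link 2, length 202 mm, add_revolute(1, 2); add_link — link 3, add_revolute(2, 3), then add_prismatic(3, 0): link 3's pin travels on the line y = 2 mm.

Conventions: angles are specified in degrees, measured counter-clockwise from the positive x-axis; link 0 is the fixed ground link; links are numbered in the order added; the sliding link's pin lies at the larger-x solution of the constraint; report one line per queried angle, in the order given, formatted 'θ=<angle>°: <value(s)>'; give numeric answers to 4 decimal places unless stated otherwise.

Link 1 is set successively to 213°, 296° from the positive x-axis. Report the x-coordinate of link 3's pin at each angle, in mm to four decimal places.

geometry: r = 41 mm, L = 202 mm, e = 2 mm
θ=213°: crank pin P = (r cos θ, r sin θ) = (-34.385493, -22.330200)
θ=213°: h = r sin θ − e = -22.330200 − 2 = -24.330200
θ=213°: x = r cos θ + √(L² − h²) = -34.385493 + 200.529403 = 166.143909
θ=296°: crank pin P = (r cos θ, r sin θ) = (17.973217, -36.850556)
θ=296°: h = r sin θ − e = -36.850556 − 2 = -38.850556
θ=296°: x = r cos θ + √(L² − h²) = 17.973217 + 198.228742 = 216.201959

θ=213°: 166.1439
θ=296°: 216.2020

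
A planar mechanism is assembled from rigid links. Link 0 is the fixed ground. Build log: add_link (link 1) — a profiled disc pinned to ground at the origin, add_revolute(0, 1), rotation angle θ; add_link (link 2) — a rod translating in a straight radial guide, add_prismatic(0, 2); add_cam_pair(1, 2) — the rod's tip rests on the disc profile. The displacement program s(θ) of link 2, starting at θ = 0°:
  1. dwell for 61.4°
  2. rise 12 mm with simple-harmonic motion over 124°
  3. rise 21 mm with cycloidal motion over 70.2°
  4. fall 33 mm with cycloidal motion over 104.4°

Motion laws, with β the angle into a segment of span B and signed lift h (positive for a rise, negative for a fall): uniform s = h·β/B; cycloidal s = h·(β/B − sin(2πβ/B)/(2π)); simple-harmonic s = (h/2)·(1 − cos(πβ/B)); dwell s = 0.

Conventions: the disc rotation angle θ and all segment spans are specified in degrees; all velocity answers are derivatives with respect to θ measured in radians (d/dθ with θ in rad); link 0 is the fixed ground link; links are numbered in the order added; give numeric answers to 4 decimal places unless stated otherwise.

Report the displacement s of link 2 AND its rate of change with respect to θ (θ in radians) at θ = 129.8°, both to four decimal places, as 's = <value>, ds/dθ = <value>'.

seg 1 [0°–61.4°] dwell: s stays 0.0000
seg 2 [61.4°–185.4°] simple-harmonic, h=12: θ=129.8° here. β=68.4, B=124. 12/2·(1 − cos(π·0.5516)) = 6.9686 → s = 6.9686
velocity in seg [61.4°–185.4°] (simple-harmonic), θ in radians: β = 68.4° = 1.1938 rad, B = 124° = 2.1642 rad; ds/dθ = (πh/(2B)) sin(πβ/B) = (π·12/(2·2.1642)) sin(π·0.5516) = 8.595433 mm/rad

s = 6.9686, ds/dθ = 8.5954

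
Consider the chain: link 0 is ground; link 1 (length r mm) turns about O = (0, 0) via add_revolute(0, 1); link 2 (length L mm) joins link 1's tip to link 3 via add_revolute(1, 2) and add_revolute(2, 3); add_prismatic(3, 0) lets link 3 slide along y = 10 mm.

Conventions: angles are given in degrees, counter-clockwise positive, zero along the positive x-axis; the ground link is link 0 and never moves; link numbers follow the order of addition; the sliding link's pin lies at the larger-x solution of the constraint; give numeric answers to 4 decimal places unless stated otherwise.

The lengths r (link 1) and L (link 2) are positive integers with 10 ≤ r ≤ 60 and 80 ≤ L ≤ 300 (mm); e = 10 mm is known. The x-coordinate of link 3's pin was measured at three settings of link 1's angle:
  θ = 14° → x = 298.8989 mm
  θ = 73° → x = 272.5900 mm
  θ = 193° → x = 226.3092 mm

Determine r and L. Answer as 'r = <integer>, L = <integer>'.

constraint per measurement: (x − r cos θ)² + (r sin θ − e)² = L²
subtracting the θ₁ and θ₂ equations cancels the r² and L² terms:
r = (x₁² − x₂²) / (2[(x₁cos θ₁ + e sin θ₁) − (x₂cos θ₂ + e sin θ₂)]) = 37.0000 → r = 37
L² = (x₁ − r cos θ₁)² + (r sin θ₁ − e)² = 69169.0261 → L = 263.0000 → L = 263
check at θ₃=193°: x = 226.3092 (printed 226.3092) ✓

r = 37, L = 263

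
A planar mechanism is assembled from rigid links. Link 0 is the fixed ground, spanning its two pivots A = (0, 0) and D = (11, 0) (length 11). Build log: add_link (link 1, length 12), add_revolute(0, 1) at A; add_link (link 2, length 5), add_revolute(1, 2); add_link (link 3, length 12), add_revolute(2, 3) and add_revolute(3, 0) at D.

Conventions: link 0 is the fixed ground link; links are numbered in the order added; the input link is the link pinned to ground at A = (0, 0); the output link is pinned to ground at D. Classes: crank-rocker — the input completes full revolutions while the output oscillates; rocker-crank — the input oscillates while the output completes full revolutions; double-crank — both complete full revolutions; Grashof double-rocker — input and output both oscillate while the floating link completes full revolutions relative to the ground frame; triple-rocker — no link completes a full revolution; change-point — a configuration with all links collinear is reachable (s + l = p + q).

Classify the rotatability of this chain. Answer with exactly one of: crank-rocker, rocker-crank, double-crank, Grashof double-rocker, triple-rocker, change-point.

lengths: ground=11, input=12, coupler=5, output=12
sorted: s=5 (shortest), l=12 (longest), p+q=23
s + l = 17 vs p + q = 23
s + l < p + q (Grashof) with shortest = coupler link → Grashof double-rocker

Grashof double-rocker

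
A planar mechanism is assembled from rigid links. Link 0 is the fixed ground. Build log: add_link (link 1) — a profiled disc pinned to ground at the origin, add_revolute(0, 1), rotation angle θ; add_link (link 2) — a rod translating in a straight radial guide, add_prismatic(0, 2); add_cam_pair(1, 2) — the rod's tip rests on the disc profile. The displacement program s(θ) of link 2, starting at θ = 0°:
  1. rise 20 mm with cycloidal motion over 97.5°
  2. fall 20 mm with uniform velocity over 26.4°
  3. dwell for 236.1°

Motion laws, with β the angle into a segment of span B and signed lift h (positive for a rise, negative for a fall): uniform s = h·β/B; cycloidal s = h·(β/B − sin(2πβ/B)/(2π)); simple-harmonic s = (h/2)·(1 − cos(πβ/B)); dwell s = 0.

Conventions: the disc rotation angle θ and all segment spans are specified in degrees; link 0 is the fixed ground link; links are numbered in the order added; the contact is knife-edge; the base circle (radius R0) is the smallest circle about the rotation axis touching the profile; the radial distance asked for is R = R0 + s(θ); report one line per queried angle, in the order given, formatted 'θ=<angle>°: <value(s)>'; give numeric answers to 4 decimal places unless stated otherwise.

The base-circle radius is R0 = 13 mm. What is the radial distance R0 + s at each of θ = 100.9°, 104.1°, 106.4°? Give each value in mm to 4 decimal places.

seg 1 [0°–97.5°] cycloidal, h=20: full span → s += 20 → s = 20.0000
seg 2 [97.5°–123.9°] uniform, h=-20: θ=100.9° here. β=3.4, B=26.4. -20·3.4/26.4 = -2.5758 → s = 17.4242
seg 2 [97.5°–123.9°] uniform, h=-20: θ=104.1° here. β=6.6, B=26.4. -20·6.6/26.4 = -5.0000 → s = 15.0000
seg 2 [97.5°–123.9°] uniform, h=-20: θ=106.4° here. β=8.9, B=26.4. -20·8.9/26.4 = -6.7424 → s = 13.2576
θ=100.9°: R = R0 + s = 13 + 17.4242 = 30.4242
θ=104.1°: R = R0 + s = 13 + 15.0000 = 28.0000
θ=106.4°: R = R0 + s = 13 + 13.2576 = 26.2576

θ=100.9°: 30.4242
θ=104.1°: 28.0000
θ=106.4°: 26.2576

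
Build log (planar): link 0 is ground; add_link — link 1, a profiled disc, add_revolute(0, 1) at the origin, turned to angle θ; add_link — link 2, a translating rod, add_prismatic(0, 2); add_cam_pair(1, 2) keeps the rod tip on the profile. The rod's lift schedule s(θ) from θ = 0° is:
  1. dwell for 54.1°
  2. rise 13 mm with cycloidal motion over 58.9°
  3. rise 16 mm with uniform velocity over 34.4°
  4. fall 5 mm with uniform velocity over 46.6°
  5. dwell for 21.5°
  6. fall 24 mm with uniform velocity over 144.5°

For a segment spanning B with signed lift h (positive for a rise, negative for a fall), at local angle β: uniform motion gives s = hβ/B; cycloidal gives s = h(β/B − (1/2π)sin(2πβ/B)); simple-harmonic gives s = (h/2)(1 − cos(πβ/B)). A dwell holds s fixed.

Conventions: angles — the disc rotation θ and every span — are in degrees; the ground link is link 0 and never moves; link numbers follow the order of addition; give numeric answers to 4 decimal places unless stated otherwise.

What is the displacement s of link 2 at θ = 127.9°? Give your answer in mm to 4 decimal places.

seg 1 [0°–54.1°] dwell: s stays 0.0000
seg 2 [54.1°–113°] cycloidal, h=13: full span → s += 13 → s = 13.0000
seg 3 [113°–147.4°] uniform, h=16: θ=127.9° here. β=14.9, B=34.4. 16·14.9/34.4 = 6.9302 → s = 19.9302

19.9302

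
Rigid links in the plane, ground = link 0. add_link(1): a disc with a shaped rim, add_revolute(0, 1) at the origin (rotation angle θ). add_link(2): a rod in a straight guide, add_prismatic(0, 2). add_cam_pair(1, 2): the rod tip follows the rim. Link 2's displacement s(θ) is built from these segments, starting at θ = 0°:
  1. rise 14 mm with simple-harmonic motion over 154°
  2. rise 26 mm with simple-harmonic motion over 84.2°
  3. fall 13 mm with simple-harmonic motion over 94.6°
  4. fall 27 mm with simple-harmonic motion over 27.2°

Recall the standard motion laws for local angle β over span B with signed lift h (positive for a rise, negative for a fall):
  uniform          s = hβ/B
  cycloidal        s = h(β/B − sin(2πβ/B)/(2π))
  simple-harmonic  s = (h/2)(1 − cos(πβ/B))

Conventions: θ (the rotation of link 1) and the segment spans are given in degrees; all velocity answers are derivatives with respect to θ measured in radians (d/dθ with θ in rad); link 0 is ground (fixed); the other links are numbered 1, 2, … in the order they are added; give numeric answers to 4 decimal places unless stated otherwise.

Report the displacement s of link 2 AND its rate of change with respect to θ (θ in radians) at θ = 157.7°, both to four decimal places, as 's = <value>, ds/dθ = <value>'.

segment 1 (0° to 154°, simple-harmonic, h = 14) is passed completely: s = 0.0000 + (14) = 14.0000
θ = 157.7° falls in segment 2 (154° to 238.2°, simple-harmonic, h = 26): β = 157.7 − 154 = 3.7°, B = 84.2°; Δs = 26/2·(1 − cos(π·0.0439)) = 0.1237; s = 14.0000 + 0.1237 = 14.1237
velocity in seg [154°–238.2°] (simple-harmonic), θ in radians: β = 3.7° = 0.0646 rad, B = 84.2° = 1.4696 rad; ds/dθ = (πh/(2B)) sin(πβ/B) = (π·26/(2·1.4696)) sin(π·0.0439) = 3.824397 mm/rad

s = 14.1237, ds/dθ = 3.8244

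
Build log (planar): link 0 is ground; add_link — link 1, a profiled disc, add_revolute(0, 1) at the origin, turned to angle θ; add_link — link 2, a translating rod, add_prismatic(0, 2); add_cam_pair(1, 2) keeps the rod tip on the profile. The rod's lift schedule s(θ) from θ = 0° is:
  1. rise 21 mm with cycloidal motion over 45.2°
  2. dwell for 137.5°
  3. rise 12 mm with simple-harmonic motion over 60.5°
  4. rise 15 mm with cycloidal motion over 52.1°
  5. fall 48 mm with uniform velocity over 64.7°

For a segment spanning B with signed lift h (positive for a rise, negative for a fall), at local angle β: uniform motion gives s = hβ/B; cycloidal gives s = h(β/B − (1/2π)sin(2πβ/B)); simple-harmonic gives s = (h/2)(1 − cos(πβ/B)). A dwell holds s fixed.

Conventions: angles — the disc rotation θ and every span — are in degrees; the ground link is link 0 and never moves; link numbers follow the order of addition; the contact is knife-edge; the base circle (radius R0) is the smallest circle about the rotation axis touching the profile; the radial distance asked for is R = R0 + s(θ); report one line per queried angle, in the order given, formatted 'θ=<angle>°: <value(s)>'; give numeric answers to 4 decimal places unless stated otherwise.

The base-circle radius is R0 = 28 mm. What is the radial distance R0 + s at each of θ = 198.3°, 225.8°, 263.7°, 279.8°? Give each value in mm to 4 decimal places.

seg 1 [0°–45.2°] cycloidal, h=21: full span → s += 21 → s = 21.0000
seg 2 [45.2°–182.7°] dwell: s stays 21.0000
seg 3 [182.7°–243.2°] simple-harmonic, h=12: θ=198.3° here. β=15.6, B=60.5. 12/2·(1 − cos(π·0.2579)) = 1.8633 → s = 22.8633
seg 3 [182.7°–243.2°] simple-harmonic, h=12: θ=225.8° here. β=43.1, B=60.5. 12/2·(1 − cos(π·0.7124)) = 9.7130 → s = 30.7130
seg 3 [182.7°–243.2°] simple-harmonic, h=12: full span → s += 12 → s = 33.0000
seg 4 [243.2°–295.3°] cycloidal, h=15: θ=263.7° here. β=20.5, B=52.1. 15·(0.3935 − sin(2π·0.3935)/(2π)) = 4.4209 → s = 37.4209
seg 4 [243.2°–295.3°] cycloidal, h=15: θ=279.8° here. β=36.6, B=52.1. 15·(0.7025 − sin(2π·0.7025)/(2π)) = 12.8192 → s = 45.8192
θ=198.3°: R = R0 + s = 28 + 22.8633 = 50.8633
θ=225.8°: R = R0 + s = 28 + 30.7130 = 58.7130
θ=263.7°: R = R0 + s = 28 + 37.4209 = 65.4209
θ=279.8°: R = R0 + s = 28 + 45.8192 = 73.8192

θ=198.3°: 50.8633
θ=225.8°: 58.7130
θ=263.7°: 65.4209
θ=279.8°: 73.8192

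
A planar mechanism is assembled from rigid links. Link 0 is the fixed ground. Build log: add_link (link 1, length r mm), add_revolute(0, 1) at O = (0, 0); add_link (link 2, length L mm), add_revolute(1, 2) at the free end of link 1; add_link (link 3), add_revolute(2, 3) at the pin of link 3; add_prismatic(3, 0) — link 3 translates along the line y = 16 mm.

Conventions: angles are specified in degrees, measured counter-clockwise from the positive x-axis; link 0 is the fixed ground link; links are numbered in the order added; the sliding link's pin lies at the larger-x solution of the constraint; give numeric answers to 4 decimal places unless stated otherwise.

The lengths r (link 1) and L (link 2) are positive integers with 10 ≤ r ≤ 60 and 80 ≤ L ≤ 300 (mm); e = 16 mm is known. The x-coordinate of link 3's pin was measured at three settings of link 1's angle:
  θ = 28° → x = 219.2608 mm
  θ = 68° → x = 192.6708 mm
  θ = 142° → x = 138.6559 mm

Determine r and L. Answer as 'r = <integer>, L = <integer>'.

constraint per measurement: (x − r cos θ)² + (r sin θ − e)² = L²
subtracting the θ₁ and θ₂ equations cancels the r² and L² terms:
r = (x₁² − x₂²) / (2[(x₁cos θ₁ + e sin θ₁) − (x₂cos θ₂ + e sin θ₂)]) = 47.9999 → r = 48
L² = (x₁ − r cos θ₁)² + (r sin θ₁ − e)² = 31328.9937 → L = 177.0000 → L = 177
check at θ₃=142°: x = 138.6559 (printed 138.6559) ✓

r = 48, L = 177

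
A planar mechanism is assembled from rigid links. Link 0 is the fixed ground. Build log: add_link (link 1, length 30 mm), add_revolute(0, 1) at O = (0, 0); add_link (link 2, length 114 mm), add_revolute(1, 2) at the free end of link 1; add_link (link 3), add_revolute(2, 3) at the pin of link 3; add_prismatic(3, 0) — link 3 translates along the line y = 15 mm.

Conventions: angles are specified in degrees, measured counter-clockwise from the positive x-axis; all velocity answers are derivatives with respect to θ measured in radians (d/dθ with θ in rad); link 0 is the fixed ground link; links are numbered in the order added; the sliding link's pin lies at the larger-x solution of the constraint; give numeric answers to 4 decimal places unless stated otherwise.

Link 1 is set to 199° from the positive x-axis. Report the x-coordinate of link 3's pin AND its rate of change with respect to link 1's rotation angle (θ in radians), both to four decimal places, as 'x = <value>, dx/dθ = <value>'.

geometry: r = 30 mm, L = 114 mm, e = 15 mm
crank pin P = (r cos θ, r sin θ) = (-28.365557, -9.767045)
h = r sin θ − e = -9.767045 − 15 = -24.767045
x = r cos θ + √(L² − h²) = -28.365557 + 111.277102 = 82.911545
dx/dθ = −r sin θ − h·r cos θ/√(L² − h²) (θ in radians; h = -24.767045) = 3.453697

x = 82.9115, dx/dθ = 3.4537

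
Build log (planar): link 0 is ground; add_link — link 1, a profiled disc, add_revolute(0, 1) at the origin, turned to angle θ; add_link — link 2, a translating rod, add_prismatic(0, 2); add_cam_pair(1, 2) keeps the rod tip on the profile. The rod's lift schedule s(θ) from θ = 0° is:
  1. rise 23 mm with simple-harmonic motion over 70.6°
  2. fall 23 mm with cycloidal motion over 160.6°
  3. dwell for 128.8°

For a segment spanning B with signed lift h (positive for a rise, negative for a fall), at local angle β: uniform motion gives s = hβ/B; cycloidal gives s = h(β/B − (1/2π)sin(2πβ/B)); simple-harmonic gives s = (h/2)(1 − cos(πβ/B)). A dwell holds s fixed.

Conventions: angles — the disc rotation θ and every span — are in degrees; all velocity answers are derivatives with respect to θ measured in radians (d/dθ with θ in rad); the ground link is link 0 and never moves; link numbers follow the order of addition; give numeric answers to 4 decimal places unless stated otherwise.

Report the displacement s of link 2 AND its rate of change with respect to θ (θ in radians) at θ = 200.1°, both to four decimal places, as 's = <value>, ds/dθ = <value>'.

seg 1 [0°–70.6°] simple-harmonic, h=23: full span → s += 23 → s = 23.0000
seg 2 [70.6°–231.2°] cycloidal, h=-23: θ=200.1° here. β=129.5, B=160.6. -23·(0.8064 − sin(2π·0.8064)/(2π)) = -21.9796 → s = 1.0204
velocity in seg [70.6°–231.2°] (cycloidal), θ in radians: β = 129.5° = 2.2602 rad, B = 160.6° = 2.8030 rad; ds/dθ = (h/B)(1 − cos(2πβ/B)) = ((-23)/2.8030)(1 − cos(2π·0.8064)) = -5.360541 mm/rad

s = 1.0204, ds/dθ = -5.3605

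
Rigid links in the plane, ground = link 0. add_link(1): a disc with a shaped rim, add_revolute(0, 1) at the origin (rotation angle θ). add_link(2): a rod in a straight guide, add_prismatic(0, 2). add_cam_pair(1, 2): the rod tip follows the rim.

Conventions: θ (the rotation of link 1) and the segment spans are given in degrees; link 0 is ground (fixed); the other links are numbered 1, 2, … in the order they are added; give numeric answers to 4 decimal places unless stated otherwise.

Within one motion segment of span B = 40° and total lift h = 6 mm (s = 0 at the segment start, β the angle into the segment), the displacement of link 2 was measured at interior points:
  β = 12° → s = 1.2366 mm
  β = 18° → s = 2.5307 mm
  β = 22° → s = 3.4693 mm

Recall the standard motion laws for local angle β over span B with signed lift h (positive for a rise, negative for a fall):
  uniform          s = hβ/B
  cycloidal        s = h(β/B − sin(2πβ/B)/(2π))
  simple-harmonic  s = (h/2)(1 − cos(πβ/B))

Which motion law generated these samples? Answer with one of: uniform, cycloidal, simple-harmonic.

candidates at β/B = r: uniform s = h·r (linear in β); cycloidal s = h·(r − sin(2πr)/(2π)); simple-harmonic s = (h/2)(1 − cos(πr))
β=12°: printed 1.2366 | uniform 1.8000, cycloidal 0.8918, simple-harmonic 1.2366
β=18°: printed 2.5307 | uniform 2.7000, cycloidal 2.4049, simple-harmonic 2.5307
β=22°: printed 3.4693 | uniform 3.3000, cycloidal 3.5951, simple-harmonic 3.4693
only one law matches every sample → simple-harmonic

simple-harmonic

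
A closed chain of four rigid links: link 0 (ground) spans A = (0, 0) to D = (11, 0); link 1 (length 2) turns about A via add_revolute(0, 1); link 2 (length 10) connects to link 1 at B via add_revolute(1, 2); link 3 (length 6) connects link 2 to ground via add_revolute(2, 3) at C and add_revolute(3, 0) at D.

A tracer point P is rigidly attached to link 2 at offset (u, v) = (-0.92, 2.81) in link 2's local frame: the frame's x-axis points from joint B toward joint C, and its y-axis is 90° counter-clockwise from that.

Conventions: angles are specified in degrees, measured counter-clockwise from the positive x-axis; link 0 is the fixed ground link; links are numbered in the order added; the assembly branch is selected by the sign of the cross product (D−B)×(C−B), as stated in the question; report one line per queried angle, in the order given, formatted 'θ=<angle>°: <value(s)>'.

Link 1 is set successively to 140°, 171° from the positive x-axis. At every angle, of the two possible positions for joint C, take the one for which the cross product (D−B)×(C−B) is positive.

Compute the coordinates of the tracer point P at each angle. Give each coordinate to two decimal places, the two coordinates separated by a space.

A=(0,0), D=(11.00,0)
θ=140°: B = A + 2.00·(cos140°, sin140°) = (-1.5321, 1.2856)
θ=140°: |BD| = 12.5979
θ=140°: circle(B,10.00) ∩ circle(D,6.00): a=8.8390, h=4.6767
θ=140°:   candidates: C₊=(7.7381,5.0358) cross=58.916; C₋=(6.7836,-4.2687) cross=-58.916
θ=140°:   branch + wants cross > 0 → take C=(7.7381,5.0358) (cross=58.916)
θ=140°: ex = (C−B)/|BC| = (0.9270,0.3750); ey = (-0.3750,0.9270)
θ=140°: P = B + -0.92·ex + 2.81·ey = (-3.4388,3.5455)
θ=171°: B = A + 2.00·(cos171°, sin171°) = (-1.9754, 0.3129)
θ=171°: |BD| = 12.9791
θ=171°: circle(B,10.00) ∩ circle(D,6.00): a=8.9551, h=4.4505
θ=171°:   candidates: C₊=(7.0844,4.5462) cross=57.763; C₋=(6.8698,-4.3522) cross=-57.763
θ=171°:   branch + wants cross > 0 → take C=(7.0844,4.5462) (cross=57.763)
θ=171°: ex = (C−B)/|BC| = (0.9060,0.4233); ey = (-0.4233,0.9060)
θ=171°: P = B + -0.92·ex + 2.81·ey = (-3.9984,2.4692)

θ=140°: -3.44 3.55
θ=171°: -4.00 2.47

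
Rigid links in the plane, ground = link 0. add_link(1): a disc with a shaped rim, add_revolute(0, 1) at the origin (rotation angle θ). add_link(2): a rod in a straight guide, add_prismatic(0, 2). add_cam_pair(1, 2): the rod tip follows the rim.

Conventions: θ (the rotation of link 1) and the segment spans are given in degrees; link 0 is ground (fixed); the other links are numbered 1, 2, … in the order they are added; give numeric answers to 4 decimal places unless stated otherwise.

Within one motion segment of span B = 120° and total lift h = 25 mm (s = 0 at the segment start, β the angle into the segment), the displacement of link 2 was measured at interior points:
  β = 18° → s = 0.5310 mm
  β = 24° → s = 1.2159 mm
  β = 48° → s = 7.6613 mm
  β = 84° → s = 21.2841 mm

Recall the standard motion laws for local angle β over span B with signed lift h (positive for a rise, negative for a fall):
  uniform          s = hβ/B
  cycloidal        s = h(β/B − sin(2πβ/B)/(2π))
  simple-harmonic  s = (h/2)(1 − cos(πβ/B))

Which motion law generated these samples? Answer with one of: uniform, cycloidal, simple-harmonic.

candidates at β/B = r: uniform s = h·r (linear in β); cycloidal s = h·(r − sin(2πr)/(2π)); simple-harmonic s = (h/2)(1 − cos(πr))
β=18°: printed 0.5310 | uniform 3.7500, cycloidal 0.5310, simple-harmonic 1.3624
β=24°: printed 1.2159 | uniform 5.0000, cycloidal 1.2159, simple-harmonic 2.3873
β=48°: printed 7.6613 | uniform 10.0000, cycloidal 7.6613, simple-harmonic 8.6373
β=84°: printed 21.2841 | uniform 17.5000, cycloidal 21.2841, simple-harmonic 19.8473
only one law matches every sample → cycloidal

cycloidal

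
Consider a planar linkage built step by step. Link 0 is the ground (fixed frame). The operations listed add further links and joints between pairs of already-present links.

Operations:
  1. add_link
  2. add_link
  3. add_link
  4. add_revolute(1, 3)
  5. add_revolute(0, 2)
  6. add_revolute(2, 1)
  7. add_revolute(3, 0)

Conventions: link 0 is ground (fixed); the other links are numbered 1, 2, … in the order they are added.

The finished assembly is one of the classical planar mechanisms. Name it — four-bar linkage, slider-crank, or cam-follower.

links: 4 (incl. ground); joints: 4 revolute, 0 prismatic, 0 higher (cam) pair, forming one closed loop
4 links in a single 4R loop → four-bar linkage

four-bar linkage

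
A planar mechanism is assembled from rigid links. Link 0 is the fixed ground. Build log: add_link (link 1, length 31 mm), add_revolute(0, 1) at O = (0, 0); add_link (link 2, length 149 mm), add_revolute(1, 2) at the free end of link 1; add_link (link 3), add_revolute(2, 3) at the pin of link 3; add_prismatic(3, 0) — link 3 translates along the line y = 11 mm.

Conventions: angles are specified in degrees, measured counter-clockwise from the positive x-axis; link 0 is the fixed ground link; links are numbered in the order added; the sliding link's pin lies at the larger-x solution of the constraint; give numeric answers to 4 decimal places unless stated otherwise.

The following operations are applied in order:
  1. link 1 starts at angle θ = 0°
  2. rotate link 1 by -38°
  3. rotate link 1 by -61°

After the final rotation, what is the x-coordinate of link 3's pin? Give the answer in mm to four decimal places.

geometry: r = 31 mm, L = 149 mm, e = 11 mm; θ starts at 0°
rotate link 1 by -38°: θ ← 0° -38° = -38°
rotate link 1 by -61°: θ ← -38° -61° = -99°
crank pin P = (r cos θ, r sin θ) = (-4.849468, -30.618339)
h = r sin θ − e = -30.618339 − 11 = -41.618339
x = r cos θ + √(L² − h²) = -4.849468 + 143.069612 = 138.220144

138.2201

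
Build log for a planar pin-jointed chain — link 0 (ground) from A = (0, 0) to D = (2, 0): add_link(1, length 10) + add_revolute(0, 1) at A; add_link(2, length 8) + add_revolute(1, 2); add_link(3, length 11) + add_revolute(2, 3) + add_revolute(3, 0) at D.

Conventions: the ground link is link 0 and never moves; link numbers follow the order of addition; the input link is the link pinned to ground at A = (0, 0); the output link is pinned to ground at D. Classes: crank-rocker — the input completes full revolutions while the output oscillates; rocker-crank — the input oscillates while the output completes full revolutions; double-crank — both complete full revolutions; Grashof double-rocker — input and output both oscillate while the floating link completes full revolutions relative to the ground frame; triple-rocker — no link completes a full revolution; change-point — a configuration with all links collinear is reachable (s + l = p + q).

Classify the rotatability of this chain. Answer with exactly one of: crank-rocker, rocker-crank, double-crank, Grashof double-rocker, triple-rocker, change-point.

lengths: ground=2, input=10, coupler=8, output=11
sorted: s=2 (shortest), l=11 (longest), p+q=18
s + l = 13 vs p + q = 18
s + l < p + q (Grashof) with shortest = ground link → double-crank

double-crank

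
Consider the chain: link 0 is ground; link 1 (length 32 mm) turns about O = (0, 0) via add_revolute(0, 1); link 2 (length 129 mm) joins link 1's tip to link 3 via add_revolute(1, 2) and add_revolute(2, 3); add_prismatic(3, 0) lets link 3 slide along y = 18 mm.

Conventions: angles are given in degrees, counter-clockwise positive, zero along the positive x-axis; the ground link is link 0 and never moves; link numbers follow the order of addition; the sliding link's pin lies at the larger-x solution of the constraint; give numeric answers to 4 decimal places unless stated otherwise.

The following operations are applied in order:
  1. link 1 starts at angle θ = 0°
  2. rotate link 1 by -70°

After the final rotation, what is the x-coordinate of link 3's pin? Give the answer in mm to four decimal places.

geometry: r = 32 mm, L = 129 mm, e = 18 mm; θ starts at 0°
rotate link 1 by -70°: θ ← 0° -70° = -70°
crank pin P = (r cos θ, r sin θ) = (10.944645, -30.070164)
h = r sin θ − e = -30.070164 − 18 = -48.070164
x = r cos θ + √(L² − h²) = 10.944645 + 119.709061 = 130.653706

130.6537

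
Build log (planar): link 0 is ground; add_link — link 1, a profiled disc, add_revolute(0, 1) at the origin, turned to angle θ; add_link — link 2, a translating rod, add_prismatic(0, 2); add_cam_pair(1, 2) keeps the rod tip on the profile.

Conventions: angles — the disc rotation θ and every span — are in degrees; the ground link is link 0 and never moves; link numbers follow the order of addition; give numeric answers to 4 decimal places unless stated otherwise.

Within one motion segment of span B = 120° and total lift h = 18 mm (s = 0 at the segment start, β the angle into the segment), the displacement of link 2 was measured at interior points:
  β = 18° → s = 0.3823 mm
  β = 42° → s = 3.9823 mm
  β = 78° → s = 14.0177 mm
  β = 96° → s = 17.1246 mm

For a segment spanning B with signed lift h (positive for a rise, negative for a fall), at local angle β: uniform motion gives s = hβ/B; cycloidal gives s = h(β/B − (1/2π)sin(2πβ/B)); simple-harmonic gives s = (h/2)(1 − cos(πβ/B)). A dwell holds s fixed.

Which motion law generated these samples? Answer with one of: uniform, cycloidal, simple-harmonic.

candidates at β/B = r: uniform s = h·r (linear in β); cycloidal s = h·(r − sin(2πr)/(2π)); simple-harmonic s = (h/2)(1 − cos(πr))
β=18°: printed 0.3823 | uniform 2.7000, cycloidal 0.3823, simple-harmonic 0.9809
β=42°: printed 3.9823 | uniform 6.3000, cycloidal 3.9823, simple-harmonic 4.9141
β=78°: printed 14.0177 | uniform 11.7000, cycloidal 14.0177, simple-harmonic 13.0859
β=96°: printed 17.1246 | uniform 14.4000, cycloidal 17.1246, simple-harmonic 16.2812
only one law matches every sample → cycloidal

cycloidal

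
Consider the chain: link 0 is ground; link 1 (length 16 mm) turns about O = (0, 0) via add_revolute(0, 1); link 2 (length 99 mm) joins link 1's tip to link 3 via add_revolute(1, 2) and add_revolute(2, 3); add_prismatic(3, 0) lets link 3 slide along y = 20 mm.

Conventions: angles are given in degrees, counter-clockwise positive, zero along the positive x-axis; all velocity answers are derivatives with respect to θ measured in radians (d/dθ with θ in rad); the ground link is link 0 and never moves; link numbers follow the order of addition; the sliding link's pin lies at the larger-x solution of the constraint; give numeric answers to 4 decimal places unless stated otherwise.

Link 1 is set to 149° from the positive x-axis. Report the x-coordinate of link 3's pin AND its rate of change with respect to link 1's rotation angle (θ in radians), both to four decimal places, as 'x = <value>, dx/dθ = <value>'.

geometry: r = 16 mm, L = 99 mm, e = 20 mm
crank pin P = (r cos θ, r sin θ) = (-13.714677, 8.240609)
h = r sin θ − e = 8.240609 − 20 = -11.759391
x = r cos θ + √(L² − h²) = -13.714677 + 98.299119 = 84.584442
dx/dθ = −r sin θ − h·r cos θ/√(L² − h²) (θ in radians; h = -11.759391) = -9.881277

x = 84.5844, dx/dθ = -9.8813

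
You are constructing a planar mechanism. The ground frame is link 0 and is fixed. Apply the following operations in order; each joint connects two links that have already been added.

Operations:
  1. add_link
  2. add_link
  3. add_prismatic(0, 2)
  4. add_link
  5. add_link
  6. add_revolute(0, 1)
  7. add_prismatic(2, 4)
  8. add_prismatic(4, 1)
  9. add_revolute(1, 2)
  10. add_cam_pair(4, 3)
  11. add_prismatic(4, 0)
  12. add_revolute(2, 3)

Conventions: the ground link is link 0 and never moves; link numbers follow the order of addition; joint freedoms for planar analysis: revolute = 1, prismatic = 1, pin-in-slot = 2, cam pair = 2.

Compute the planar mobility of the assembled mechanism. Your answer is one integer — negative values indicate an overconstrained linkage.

link 0 = ground. State L|J1|J2 = 1|0|0
+link1  2|0|0
+link2  3|0|0
P(0,2) f=1→J1  3|1|0
+link3  4|1|0
+link4  5|1|0
R(0,1) f=1→J1  5|2|0
P(2,4) f=1→J1  5|3|0
P(4,1) f=1→J1  5|4|0
R(1,2) f=1→J1  5|5|0
C(4,3) f=2→J2  5|5|1
P(4,0) f=1→J1  5|6|1
R(2,3) f=1→J1  5|7|1
M = 3(5−1)−2·7−1 = 12−14−1 = -3

M = -3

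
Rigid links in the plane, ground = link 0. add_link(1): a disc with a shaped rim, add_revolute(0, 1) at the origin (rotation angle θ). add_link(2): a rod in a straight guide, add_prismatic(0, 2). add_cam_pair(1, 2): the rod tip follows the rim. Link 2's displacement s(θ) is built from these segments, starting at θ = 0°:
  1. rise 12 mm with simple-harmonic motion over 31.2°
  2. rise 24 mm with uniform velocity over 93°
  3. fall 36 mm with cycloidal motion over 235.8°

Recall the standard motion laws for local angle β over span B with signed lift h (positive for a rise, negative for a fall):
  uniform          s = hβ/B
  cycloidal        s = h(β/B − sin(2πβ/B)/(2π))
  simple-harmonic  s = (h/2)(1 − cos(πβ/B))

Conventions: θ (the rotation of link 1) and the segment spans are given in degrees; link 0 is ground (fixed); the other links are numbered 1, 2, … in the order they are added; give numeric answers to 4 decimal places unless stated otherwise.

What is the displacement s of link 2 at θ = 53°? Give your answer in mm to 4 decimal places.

segment 1 (0° to 31.2°, simple-harmonic, h = 12) is passed completely: s = 0.0000 + (12) = 12.0000
θ = 53° falls in segment 2 (31.2° to 124.2°, uniform, h = 24): β = 53 − 31.2 = 21.8°, B = 93°; Δs = 24·21.8/93 = 5.6258; s = 12.0000 + 5.6258 = 17.6258

17.6258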